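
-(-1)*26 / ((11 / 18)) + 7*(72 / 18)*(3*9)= 8784 / 11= 798.55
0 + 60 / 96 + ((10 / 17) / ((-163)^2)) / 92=0.63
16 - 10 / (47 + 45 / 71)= 26701 / 1691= 15.79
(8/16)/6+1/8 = 5/24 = 0.21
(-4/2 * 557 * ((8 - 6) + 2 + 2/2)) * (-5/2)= 13925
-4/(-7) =4/7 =0.57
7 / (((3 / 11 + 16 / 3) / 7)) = 1617 / 185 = 8.74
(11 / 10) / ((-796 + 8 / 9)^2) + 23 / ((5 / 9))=41.40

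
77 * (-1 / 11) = -7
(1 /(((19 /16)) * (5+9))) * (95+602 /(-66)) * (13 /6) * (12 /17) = 589472 /74613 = 7.90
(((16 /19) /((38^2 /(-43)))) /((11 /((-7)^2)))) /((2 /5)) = -21070 /75449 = -0.28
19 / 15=1.27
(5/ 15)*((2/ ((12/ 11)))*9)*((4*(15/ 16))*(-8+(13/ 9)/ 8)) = -30965/ 192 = -161.28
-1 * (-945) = 945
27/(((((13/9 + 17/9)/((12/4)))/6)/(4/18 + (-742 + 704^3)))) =50871504060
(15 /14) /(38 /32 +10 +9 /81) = 1080 /11389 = 0.09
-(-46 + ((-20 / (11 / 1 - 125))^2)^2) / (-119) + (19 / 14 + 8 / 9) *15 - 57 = -59532306973 / 2512328238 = -23.70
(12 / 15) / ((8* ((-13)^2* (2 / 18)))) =9 / 1690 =0.01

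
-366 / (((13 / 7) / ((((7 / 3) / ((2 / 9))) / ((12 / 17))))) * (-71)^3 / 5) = 762195 / 18611372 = 0.04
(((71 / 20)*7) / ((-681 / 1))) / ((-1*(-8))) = -497 / 108960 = -0.00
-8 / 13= -0.62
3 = 3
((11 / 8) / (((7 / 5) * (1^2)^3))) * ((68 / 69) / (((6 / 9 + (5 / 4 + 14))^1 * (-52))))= -935 / 799526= -0.00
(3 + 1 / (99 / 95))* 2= 784 / 99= 7.92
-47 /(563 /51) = -2397 /563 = -4.26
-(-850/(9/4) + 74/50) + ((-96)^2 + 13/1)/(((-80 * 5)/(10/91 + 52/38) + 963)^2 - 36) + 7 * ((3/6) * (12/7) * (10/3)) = 396.32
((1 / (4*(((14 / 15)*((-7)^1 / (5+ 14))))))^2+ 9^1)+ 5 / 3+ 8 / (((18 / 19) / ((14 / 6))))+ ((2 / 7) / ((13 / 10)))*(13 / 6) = 130173235 / 4148928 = 31.38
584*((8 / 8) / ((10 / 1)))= 292 / 5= 58.40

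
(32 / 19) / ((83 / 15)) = 480 / 1577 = 0.30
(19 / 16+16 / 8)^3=132651 / 4096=32.39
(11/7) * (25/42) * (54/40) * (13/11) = 585/392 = 1.49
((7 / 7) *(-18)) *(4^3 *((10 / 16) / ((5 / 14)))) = -2016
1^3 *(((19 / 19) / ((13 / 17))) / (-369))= -17 / 4797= -0.00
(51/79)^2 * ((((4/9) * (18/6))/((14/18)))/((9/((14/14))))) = 0.08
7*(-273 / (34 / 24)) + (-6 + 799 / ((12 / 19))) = -18331 / 204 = -89.86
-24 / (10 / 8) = -96 / 5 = -19.20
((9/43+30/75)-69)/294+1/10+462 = 29194637/63210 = 461.87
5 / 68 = 0.07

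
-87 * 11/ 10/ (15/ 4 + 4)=-1914/ 155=-12.35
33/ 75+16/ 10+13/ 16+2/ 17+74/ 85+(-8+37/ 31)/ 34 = 767427/ 210800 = 3.64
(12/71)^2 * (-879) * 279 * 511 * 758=-13678726817952/5041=-2713494706.99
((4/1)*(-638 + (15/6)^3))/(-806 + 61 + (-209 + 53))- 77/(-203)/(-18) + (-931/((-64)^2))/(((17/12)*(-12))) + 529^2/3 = 89852085924539/963219456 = 93283.09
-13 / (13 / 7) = -7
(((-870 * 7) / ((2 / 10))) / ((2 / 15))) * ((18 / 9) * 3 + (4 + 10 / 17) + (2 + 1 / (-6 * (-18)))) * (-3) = 586898375 / 68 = 8630858.46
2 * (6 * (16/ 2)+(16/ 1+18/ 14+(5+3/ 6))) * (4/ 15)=37.75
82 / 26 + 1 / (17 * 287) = 200052 / 63427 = 3.15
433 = 433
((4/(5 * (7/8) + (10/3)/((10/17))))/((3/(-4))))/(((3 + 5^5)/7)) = -112/94231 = -0.00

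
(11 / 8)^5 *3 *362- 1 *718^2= -8358894523 / 16384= -510186.43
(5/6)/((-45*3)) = -0.01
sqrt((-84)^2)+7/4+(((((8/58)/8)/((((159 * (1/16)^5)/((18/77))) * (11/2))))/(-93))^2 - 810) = -4718292052023312241/6514752701704324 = -724.25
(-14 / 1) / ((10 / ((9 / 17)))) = -63 / 85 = -0.74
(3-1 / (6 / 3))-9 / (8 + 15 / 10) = 59 / 38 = 1.55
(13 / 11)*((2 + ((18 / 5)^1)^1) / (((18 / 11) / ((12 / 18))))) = 364 / 135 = 2.70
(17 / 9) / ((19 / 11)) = 1.09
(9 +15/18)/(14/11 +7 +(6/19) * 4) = 12331/11958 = 1.03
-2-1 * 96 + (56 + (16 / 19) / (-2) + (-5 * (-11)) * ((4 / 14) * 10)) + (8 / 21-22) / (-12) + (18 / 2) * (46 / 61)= 2572499 / 20862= 123.31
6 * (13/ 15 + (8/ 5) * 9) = 458/ 5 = 91.60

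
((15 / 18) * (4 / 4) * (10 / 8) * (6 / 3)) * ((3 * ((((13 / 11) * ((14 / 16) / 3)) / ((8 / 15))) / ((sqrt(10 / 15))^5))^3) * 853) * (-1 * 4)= -4393109343065625 * sqrt(6) / 89321897984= -120472.99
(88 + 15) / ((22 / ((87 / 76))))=8961 / 1672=5.36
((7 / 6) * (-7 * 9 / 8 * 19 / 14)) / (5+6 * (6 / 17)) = -1.75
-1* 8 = -8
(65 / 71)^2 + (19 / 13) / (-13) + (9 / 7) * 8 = 65666610 / 5963503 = 11.01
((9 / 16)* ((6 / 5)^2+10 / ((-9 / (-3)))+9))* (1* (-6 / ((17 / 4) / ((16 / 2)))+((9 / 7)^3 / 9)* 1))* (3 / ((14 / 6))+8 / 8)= -199820421 / 1020425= -195.82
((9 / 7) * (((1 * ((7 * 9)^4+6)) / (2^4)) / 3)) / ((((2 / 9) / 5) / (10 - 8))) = 2126650545 / 112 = 18987951.29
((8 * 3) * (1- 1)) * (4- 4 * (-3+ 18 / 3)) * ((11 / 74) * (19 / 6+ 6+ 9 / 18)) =0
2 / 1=2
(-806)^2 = 649636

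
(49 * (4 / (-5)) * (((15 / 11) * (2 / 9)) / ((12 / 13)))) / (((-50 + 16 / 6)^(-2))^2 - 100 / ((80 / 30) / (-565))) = -517991705504 / 852841426049019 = -0.00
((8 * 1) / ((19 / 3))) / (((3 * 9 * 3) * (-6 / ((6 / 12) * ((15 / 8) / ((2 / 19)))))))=-0.02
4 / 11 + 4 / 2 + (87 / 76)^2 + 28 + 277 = 19611915 / 63536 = 308.67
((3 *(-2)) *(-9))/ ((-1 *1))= -54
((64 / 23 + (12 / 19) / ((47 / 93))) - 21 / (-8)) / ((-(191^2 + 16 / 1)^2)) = -1093879 / 218868679150808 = -0.00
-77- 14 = -91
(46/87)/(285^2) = 0.00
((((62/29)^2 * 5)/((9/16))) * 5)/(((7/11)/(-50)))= -845680000/52983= -15961.35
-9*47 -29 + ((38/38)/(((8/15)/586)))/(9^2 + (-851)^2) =-1309497461/2897128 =-452.00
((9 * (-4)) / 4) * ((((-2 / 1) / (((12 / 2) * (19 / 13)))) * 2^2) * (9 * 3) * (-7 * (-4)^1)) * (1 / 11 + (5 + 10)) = 19577376 / 209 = 93671.66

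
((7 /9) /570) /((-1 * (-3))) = 7 /15390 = 0.00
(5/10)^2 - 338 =-1351/4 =-337.75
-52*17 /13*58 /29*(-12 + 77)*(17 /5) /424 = -3757 /53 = -70.89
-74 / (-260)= 37 / 130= 0.28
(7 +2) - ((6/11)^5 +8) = 153275/161051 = 0.95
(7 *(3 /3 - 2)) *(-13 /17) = 91 /17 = 5.35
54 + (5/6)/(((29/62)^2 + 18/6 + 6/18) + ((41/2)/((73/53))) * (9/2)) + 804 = 5094284707/5937313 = 858.01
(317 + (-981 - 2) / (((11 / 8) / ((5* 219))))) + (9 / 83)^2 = -59297707286 / 75779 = -782508.44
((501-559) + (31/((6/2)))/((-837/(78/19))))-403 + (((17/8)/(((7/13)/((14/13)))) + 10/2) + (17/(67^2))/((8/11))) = -8323362979/18422856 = -451.80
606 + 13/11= 6679/11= 607.18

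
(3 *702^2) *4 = 5913648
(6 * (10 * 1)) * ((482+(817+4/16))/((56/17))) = 1325235/56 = 23664.91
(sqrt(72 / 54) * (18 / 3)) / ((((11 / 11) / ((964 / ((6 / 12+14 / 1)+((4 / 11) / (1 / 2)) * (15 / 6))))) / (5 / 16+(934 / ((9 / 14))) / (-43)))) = -1099003862 * sqrt(3) / 138933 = -13701.07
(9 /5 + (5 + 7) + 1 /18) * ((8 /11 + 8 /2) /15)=32422 /7425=4.37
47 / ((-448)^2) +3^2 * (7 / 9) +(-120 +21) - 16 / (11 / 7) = -225590779 / 2207744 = -102.18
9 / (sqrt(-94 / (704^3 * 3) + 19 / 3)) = 25344 * sqrt(218768864226) / 3314679761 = 3.58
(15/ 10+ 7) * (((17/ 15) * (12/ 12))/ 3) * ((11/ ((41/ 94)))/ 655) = 149413/ 1208475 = 0.12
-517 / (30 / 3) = -517 / 10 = -51.70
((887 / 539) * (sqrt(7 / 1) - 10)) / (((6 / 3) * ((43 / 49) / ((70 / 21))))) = -44350 / 1419 + 4435 * sqrt(7) / 1419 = -22.99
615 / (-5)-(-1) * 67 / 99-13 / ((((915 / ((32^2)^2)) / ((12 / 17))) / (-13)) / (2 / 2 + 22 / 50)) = 2524726649314 / 12832875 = 196738.97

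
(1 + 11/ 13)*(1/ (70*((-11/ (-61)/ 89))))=65148/ 5005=13.02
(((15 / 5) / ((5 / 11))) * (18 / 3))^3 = 7762392 / 125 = 62099.14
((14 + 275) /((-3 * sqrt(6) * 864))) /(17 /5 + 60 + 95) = -1445 * sqrt(6) /12317184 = -0.00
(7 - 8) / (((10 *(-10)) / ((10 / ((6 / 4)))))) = 1 / 15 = 0.07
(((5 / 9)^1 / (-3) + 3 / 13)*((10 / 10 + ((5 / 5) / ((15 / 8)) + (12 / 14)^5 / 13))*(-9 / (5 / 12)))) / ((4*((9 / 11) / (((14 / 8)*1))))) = -226245052 / 273894075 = -0.83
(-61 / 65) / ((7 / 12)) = -732 / 455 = -1.61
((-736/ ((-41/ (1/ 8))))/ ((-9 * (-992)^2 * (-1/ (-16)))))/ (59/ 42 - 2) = 161/ 23640600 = 0.00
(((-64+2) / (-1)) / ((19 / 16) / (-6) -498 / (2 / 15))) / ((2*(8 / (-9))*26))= 1674 / 4661527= 0.00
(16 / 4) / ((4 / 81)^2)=6561 / 4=1640.25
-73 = -73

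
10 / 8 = 5 / 4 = 1.25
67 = 67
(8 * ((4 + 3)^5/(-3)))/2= -22409.33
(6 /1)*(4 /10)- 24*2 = -228 /5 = -45.60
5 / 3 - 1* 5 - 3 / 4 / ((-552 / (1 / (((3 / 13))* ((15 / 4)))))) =-27587 / 8280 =-3.33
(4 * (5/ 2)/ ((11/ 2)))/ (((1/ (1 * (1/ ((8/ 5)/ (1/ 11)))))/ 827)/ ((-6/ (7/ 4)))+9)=62025/ 306812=0.20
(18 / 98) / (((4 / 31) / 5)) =1395 / 196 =7.12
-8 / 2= -4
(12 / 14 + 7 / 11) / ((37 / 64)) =7360 / 2849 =2.58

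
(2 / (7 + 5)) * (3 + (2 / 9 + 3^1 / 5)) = 86 / 135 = 0.64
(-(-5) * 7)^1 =35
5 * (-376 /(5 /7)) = -2632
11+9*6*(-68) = -3661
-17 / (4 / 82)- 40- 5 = -787 / 2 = -393.50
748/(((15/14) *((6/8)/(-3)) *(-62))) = 20944/465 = 45.04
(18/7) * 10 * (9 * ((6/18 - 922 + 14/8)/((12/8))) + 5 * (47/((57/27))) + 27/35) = -129453462/931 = -139047.76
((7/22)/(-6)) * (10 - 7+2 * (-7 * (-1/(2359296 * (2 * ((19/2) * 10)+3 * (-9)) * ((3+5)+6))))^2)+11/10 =183679914021872467933/195215367559477985280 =0.94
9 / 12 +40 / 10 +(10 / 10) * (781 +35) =820.75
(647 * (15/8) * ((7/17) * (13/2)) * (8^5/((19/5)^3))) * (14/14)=226087680000/116603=1938952.51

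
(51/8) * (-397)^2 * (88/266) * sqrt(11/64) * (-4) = -88418649 * sqrt(11)/532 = -551224.59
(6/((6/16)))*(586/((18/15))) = 7813.33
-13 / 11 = -1.18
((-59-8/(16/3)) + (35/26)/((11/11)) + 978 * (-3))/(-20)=38911/260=149.66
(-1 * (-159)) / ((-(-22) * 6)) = 53 / 44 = 1.20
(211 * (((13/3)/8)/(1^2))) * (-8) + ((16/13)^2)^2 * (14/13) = -1015704187/1113879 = -911.86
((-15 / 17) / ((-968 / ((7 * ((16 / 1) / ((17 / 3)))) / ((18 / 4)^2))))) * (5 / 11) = 1400 / 3461931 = 0.00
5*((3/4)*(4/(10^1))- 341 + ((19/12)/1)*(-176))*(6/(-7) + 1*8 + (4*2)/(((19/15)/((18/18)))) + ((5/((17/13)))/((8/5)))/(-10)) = -522710855/12768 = -40939.13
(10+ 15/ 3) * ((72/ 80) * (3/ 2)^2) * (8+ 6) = 1701/ 4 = 425.25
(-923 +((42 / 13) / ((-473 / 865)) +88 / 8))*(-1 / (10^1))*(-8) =-22576872 / 30745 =-734.33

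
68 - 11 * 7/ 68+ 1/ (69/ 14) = 314695/ 4692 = 67.07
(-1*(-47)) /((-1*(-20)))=47 /20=2.35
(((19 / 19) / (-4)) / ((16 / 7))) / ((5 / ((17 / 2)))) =-119 / 640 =-0.19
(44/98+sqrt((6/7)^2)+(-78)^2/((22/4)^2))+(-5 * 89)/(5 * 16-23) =194.62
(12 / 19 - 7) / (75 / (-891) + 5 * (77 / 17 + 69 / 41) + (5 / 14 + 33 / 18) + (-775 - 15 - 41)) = 175336623 / 21966067960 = 0.01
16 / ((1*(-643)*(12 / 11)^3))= -1331 / 69444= -0.02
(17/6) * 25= 425/6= 70.83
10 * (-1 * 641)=-6410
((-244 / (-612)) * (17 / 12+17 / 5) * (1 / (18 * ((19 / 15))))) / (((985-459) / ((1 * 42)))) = 7259 / 1079352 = 0.01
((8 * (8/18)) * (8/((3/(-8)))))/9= -2048/243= -8.43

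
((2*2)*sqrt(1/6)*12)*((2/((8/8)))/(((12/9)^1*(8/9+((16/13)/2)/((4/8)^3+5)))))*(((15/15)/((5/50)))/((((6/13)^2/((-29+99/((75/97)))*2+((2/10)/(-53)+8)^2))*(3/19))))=31491482271327*sqrt(6)/33988900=2269507.48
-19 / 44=-0.43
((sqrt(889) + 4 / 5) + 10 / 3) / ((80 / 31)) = 961 / 600 + 31 * sqrt(889) / 80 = 13.16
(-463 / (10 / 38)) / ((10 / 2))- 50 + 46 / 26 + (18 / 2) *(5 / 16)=-397.30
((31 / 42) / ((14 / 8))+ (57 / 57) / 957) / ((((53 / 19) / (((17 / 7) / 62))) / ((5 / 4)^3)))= 266838375 / 23010832768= 0.01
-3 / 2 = -1.50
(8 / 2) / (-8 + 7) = -4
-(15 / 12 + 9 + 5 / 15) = -127 / 12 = -10.58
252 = 252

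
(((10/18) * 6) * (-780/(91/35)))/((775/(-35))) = 1400/31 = 45.16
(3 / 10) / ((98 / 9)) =27 / 980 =0.03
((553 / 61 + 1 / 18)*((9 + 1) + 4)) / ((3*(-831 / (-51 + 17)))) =2383570 / 1368657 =1.74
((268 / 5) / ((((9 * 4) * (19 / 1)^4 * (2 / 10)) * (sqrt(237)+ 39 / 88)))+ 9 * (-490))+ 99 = -3090774408030499 / 716950686141+ 518848 * sqrt(237) / 2150852058423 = -4311.00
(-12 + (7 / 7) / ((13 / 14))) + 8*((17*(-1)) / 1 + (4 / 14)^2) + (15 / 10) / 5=-929829 / 6370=-145.97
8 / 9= 0.89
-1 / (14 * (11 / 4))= -2 / 77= -0.03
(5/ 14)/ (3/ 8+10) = 20/ 581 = 0.03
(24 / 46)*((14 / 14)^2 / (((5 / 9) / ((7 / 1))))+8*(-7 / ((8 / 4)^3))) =336 / 115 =2.92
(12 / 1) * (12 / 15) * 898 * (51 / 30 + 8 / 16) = 474144 / 25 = 18965.76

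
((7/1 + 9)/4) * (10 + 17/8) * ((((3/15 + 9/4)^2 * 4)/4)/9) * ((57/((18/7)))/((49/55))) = 6953639/8640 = 804.82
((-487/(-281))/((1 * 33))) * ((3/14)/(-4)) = -487/173096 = -0.00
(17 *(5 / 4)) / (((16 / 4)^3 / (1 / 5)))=17 / 256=0.07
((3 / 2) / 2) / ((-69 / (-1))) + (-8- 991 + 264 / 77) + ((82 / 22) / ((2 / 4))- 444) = -1432.11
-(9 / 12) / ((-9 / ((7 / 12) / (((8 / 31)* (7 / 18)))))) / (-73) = -31 / 4672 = -0.01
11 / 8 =1.38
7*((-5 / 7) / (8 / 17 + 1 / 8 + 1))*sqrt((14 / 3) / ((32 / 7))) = -170*sqrt(3) / 93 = -3.17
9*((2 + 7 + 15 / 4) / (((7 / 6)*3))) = 459 / 14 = 32.79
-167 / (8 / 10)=-835 / 4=-208.75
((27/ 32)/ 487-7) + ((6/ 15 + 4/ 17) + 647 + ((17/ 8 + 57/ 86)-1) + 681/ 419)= 15370925101747/ 23866038880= 644.05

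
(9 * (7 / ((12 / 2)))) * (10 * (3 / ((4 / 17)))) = 5355 / 4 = 1338.75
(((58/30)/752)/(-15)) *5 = -29/33840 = -0.00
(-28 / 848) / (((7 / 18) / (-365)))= 3285 / 106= 30.99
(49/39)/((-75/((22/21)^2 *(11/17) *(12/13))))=-21296/1939275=-0.01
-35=-35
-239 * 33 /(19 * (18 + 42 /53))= -139337 /6308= -22.09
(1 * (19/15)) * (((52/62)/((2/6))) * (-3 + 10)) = 3458/155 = 22.31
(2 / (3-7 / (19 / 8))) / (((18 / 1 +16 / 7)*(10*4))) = 133 / 2840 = 0.05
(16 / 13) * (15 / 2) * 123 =14760 / 13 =1135.38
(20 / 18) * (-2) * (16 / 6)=-160 / 27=-5.93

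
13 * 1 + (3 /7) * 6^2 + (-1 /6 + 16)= 1859 /42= 44.26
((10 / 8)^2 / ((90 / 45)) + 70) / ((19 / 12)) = 6795 / 152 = 44.70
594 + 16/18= 5354/9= 594.89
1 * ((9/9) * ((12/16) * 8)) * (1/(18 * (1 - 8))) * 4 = -4/21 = -0.19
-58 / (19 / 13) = -754 / 19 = -39.68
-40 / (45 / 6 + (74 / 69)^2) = -380880 / 82367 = -4.62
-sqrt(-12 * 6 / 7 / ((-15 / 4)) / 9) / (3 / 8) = -32 * sqrt(210) / 315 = -1.47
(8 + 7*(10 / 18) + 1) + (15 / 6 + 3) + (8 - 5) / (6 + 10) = 18.58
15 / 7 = 2.14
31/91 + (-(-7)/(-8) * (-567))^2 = 246140.36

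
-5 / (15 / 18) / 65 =-6 / 65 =-0.09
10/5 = 2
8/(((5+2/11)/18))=528/19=27.79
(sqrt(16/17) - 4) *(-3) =12 - 12 *sqrt(17)/17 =9.09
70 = 70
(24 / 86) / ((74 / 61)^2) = 0.19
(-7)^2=49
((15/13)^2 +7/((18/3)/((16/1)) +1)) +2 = 15657/1859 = 8.42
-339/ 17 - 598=-10505/ 17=-617.94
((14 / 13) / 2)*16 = 112 / 13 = 8.62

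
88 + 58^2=3452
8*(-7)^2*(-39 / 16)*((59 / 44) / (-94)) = 112749 / 8272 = 13.63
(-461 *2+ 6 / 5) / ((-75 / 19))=87476 / 375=233.27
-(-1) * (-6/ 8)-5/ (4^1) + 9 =7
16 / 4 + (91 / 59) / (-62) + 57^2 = 11899383 / 3658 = 3252.98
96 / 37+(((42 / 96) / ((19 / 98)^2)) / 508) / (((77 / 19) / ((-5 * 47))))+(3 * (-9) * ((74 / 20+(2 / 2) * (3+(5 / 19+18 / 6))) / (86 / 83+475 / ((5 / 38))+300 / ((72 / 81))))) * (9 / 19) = 109741077515317 / 88950181753840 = 1.23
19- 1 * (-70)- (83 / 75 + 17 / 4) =25093 / 300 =83.64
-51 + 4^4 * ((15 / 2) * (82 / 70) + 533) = 970523 / 7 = 138646.14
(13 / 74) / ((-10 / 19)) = -247 / 740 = -0.33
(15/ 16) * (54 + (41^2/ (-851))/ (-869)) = 50.63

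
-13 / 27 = -0.48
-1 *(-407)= 407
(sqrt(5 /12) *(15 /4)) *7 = 35 *sqrt(15) /8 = 16.94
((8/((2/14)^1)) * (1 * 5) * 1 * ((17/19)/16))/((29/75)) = 44625/1102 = 40.49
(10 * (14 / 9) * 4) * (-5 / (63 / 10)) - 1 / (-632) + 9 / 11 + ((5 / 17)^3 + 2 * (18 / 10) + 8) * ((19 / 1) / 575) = -383208767052263 / 7953886611000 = -48.18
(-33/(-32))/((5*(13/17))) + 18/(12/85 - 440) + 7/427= 22367219/91226720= 0.25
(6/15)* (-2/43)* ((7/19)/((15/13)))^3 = -3014284/4977061875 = -0.00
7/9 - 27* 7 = -1694/9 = -188.22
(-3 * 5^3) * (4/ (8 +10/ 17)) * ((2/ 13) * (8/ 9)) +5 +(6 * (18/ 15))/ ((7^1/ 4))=-1471807/ 99645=-14.77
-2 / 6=-1 / 3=-0.33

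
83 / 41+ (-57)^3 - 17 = -7593527 / 41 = -185207.98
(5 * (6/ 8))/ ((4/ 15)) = 225/ 16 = 14.06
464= 464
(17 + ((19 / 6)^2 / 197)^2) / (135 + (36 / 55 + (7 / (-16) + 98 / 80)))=0.12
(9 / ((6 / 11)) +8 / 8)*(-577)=-20195 / 2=-10097.50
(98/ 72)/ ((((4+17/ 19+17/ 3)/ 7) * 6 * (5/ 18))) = 931/ 1720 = 0.54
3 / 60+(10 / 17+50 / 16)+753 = 514599 / 680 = 756.76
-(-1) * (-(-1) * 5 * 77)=385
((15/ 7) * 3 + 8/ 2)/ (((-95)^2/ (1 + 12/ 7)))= 73/ 23275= 0.00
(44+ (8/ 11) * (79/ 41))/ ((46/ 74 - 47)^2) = 7007911/ 332009964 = 0.02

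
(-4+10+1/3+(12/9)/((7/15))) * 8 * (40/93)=61760/1953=31.62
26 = 26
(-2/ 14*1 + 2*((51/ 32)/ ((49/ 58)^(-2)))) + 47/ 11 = 26544759/ 4144448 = 6.40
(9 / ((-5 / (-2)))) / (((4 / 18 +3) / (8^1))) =1296 / 145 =8.94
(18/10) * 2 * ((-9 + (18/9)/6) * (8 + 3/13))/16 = -16.05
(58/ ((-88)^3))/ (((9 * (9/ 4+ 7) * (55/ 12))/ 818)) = -0.00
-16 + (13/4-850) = -3451/4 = -862.75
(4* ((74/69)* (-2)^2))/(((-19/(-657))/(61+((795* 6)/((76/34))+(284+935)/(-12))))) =10313217496/8303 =1242107.37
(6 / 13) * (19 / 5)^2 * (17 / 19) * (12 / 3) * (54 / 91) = 418608 / 29575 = 14.15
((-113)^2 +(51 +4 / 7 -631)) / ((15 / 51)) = 1450559 / 35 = 41444.54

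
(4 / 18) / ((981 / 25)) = 0.01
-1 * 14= -14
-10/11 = -0.91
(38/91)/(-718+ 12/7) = -19/32591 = -0.00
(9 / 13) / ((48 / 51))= 153 / 208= 0.74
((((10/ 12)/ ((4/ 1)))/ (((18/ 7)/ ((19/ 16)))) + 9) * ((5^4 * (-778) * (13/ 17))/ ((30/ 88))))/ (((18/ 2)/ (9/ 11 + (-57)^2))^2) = -4354348025490125/ 3366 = -1293626864376.15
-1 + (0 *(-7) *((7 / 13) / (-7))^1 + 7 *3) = 20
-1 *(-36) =36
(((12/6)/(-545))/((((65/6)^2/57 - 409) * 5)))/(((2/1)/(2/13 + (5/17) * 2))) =336528/502883770675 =0.00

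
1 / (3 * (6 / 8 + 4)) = 4 / 57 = 0.07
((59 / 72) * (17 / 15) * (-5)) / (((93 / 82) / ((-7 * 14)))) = 2015027 / 5022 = 401.24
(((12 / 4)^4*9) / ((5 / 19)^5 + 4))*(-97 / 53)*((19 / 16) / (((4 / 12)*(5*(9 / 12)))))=-1108918461051 / 3500657420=-316.77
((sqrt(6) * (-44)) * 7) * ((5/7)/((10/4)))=-88 * sqrt(6)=-215.56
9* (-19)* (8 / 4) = -342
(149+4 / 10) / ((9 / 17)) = 1411 / 5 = 282.20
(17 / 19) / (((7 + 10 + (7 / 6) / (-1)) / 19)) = 102 / 95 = 1.07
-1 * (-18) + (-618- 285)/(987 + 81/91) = 17.09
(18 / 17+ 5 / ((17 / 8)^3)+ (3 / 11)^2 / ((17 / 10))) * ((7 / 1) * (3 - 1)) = 13512968 / 594473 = 22.73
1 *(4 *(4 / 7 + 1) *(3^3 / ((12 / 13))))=1287 / 7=183.86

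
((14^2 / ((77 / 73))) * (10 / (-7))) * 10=-29200 / 11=-2654.55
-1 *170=-170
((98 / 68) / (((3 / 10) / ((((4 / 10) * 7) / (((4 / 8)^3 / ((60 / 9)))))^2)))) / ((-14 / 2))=-7024640 / 459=-15304.23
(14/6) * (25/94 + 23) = 54.29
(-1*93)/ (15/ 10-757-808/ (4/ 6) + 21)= 186/ 3893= 0.05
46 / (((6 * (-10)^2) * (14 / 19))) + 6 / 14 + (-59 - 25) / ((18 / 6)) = -115363 / 4200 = -27.47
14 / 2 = 7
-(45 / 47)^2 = -2025 / 2209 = -0.92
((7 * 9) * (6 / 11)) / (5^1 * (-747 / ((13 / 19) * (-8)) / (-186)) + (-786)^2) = 812448 / 14606258161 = 0.00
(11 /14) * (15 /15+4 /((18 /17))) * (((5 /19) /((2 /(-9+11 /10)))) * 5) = -186835 /9576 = -19.51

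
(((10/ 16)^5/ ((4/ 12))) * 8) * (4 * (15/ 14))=140625/ 14336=9.81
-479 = -479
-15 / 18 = -5 / 6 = -0.83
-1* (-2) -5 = -3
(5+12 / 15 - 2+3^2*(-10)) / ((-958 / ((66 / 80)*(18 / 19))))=128007 / 1820200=0.07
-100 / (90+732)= -50 / 411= -0.12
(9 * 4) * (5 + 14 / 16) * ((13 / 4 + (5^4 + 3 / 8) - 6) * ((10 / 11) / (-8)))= -10534815 / 704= -14964.23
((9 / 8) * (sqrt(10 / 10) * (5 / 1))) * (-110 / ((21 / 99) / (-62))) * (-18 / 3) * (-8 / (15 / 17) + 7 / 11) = 64034685 / 7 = 9147812.14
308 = 308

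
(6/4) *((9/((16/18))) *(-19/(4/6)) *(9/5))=-124659/160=-779.12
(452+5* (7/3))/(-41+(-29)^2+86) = 1391/2658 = 0.52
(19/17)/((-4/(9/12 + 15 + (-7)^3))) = 1463/16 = 91.44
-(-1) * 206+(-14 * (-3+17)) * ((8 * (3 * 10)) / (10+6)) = -2734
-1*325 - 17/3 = -992/3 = -330.67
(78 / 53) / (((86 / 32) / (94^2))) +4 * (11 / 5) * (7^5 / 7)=295899316 / 11395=25967.47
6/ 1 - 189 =-183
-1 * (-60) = 60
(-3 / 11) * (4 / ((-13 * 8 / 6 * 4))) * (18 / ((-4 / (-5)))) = 405 / 1144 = 0.35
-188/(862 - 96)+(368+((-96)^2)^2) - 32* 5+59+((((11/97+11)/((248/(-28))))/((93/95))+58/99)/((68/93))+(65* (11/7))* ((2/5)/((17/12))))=84934950.64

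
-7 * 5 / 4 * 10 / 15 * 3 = -35 / 2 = -17.50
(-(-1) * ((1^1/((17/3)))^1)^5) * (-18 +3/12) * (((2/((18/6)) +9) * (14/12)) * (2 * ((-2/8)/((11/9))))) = 0.01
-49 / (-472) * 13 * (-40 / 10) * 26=-8281 / 59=-140.36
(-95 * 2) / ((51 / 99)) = -368.82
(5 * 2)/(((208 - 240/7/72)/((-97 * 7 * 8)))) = -570360/2179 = -261.75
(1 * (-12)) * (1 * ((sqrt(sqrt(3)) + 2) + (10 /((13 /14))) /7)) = -552 /13 -12 * 3^(1 /4) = -58.25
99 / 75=33 / 25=1.32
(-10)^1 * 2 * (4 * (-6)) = 480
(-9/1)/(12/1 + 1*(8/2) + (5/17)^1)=-0.55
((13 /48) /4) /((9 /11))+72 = 72.08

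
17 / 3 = 5.67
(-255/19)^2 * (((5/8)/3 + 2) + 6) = 4269975/2888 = 1478.52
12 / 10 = 6 / 5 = 1.20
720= 720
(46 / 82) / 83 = 23 / 3403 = 0.01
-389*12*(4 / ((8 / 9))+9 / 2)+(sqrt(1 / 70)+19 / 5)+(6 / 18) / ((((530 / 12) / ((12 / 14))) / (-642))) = -42012.23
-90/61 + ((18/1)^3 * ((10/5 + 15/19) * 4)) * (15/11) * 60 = 67877462790/12749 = 5324140.15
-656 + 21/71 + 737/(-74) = -3497397/5254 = -665.66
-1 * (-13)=13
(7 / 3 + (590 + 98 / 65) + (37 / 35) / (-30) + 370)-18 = 12910249 / 13650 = 945.81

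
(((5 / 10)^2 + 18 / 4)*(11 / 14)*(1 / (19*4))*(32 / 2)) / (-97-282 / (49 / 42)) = -0.00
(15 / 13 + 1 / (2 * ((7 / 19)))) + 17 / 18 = 2830 / 819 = 3.46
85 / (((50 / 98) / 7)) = 5831 / 5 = 1166.20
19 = 19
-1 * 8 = -8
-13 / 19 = -0.68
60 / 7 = 8.57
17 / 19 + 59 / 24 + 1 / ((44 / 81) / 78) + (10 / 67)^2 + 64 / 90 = 49878379241 / 337752360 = 147.68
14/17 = 0.82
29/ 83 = 0.35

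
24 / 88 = 3 / 11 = 0.27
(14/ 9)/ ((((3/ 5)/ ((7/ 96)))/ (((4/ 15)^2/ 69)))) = 49/ 251505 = 0.00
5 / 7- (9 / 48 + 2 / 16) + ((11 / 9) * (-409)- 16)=-519611 / 1008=-515.49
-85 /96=-0.89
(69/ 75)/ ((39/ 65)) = 23/ 15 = 1.53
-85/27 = -3.15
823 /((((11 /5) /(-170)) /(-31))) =21686050 /11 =1971459.09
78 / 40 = 1.95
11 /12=0.92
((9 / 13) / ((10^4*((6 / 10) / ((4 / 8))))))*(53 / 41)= 159 / 2132000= 0.00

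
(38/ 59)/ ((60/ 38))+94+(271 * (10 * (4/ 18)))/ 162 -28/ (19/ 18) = 292556797/ 4086045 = 71.60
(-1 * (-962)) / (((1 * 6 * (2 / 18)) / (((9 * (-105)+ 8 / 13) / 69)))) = -454249 / 23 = -19749.96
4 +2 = 6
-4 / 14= -2 / 7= -0.29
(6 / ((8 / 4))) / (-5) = -3 / 5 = -0.60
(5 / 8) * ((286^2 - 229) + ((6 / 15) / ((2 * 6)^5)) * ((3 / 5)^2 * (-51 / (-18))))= 845686656017 / 16588800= 50979.38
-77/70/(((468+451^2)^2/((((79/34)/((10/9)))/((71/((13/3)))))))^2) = -0.00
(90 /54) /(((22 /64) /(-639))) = -34080 /11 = -3098.18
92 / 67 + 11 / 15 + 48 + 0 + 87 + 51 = 189047 / 1005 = 188.11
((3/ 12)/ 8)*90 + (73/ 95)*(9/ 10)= 26631/ 7600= 3.50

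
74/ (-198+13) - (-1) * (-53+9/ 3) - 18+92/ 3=-566/ 15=-37.73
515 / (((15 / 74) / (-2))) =-15244 / 3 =-5081.33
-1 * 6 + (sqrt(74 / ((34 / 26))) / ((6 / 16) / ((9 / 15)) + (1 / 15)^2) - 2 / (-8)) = -23 / 4 + 1800 * sqrt(16354) / 19261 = 6.20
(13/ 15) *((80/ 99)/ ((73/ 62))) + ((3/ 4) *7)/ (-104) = 4909435/ 9019296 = 0.54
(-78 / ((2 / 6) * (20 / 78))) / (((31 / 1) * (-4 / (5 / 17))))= 4563 / 2108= 2.16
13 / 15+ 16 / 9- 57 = -2446 / 45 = -54.36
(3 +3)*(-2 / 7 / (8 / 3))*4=-18 / 7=-2.57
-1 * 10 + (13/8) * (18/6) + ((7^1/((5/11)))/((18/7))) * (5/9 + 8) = 149407/3240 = 46.11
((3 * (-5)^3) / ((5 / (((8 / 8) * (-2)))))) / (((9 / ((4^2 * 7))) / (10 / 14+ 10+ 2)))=71200 / 3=23733.33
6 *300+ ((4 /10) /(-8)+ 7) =36139 /20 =1806.95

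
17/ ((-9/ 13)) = -221/ 9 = -24.56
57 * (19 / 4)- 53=871 / 4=217.75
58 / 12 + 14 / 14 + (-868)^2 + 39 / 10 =11301506 / 15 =753433.73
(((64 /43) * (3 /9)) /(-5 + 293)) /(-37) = -2 /42957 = -0.00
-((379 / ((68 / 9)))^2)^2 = -135371386676241 / 21381376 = -6331275.72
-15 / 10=-3 / 2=-1.50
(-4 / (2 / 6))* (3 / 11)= -3.27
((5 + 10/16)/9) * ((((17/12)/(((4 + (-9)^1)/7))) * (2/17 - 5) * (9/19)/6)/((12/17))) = 9877/14592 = 0.68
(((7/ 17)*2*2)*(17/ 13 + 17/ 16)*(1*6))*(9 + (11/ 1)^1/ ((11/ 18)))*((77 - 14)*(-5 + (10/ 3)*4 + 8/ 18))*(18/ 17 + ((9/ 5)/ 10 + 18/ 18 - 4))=-13612189563/ 22100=-615936.18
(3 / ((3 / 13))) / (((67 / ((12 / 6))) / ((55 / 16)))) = 715 / 536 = 1.33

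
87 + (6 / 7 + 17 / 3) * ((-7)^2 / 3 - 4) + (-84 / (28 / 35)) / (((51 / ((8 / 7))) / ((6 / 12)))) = 166.28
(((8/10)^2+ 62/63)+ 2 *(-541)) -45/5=-1715767/1575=-1089.38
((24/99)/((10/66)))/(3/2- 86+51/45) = -48/2501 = -0.02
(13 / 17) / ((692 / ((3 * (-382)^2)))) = 483.77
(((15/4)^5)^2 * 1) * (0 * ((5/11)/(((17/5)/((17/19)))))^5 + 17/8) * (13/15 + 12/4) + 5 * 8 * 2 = 18952911716195/4194304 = 4518726.28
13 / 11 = 1.18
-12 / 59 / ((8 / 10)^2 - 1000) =25 / 122838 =0.00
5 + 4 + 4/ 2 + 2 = 13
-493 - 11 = -504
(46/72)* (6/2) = 23/12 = 1.92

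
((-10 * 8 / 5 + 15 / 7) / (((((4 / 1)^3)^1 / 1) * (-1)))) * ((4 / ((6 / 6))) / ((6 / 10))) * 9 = 1455 / 112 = 12.99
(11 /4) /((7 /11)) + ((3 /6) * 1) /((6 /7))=103 /21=4.90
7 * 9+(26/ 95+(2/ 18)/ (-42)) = 2272063/ 35910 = 63.27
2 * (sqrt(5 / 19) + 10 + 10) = 41.03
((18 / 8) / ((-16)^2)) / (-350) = -9 / 358400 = -0.00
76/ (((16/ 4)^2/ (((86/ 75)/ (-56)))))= -817/ 8400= -0.10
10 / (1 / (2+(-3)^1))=-10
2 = 2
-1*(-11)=11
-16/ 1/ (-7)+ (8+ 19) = 29.29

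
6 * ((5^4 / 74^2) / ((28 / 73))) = 136875 / 76664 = 1.79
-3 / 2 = -1.50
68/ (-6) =-34/ 3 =-11.33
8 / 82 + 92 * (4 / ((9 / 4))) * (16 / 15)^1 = 966172 / 5535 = 174.56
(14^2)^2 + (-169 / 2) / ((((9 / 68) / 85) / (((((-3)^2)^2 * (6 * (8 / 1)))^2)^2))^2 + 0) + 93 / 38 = -69154590432816791753467941091696818499 / 38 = -1819857642968862940880735000000000000.00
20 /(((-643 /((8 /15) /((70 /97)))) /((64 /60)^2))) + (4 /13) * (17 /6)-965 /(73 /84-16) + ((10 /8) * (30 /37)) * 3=1256761763409101 /18573913244250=67.66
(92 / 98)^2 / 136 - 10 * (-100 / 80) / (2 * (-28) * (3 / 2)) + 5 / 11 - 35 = -373784737 / 10775688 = -34.69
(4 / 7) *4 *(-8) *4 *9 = -4608 / 7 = -658.29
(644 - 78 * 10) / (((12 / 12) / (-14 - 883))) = 121992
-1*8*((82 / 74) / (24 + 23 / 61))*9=-3.27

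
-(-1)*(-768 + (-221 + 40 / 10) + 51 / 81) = -26578 / 27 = -984.37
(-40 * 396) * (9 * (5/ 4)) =-178200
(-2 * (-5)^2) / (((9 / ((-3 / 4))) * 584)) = 25 / 3504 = 0.01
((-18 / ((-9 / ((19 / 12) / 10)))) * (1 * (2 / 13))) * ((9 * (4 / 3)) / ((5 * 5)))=38 / 1625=0.02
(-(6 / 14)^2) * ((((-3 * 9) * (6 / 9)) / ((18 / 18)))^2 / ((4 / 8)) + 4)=-119.76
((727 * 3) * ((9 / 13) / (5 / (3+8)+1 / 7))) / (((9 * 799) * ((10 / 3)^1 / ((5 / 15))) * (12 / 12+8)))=55979 / 14334060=0.00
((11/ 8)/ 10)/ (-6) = -11/ 480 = -0.02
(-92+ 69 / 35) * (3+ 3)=-18906 / 35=-540.17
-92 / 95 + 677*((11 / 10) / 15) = 138733 / 2850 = 48.68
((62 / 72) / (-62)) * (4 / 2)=-1 / 36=-0.03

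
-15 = -15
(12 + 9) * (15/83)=315/83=3.80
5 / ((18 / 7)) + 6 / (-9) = 23 / 18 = 1.28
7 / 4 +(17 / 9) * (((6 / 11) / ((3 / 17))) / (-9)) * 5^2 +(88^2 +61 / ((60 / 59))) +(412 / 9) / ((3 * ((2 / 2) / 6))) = 35110172 / 4455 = 7881.07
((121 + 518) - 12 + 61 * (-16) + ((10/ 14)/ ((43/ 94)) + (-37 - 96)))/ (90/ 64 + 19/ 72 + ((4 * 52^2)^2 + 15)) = -41648256/ 10141271330029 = -0.00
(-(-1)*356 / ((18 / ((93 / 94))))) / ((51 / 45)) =13795 / 799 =17.27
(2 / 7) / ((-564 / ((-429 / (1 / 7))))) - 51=-4651 / 94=-49.48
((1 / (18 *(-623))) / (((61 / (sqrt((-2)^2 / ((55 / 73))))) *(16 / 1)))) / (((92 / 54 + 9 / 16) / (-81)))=243 *sqrt(4015) / 2046271535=0.00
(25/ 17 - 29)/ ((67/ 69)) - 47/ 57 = -1894177/ 64923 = -29.18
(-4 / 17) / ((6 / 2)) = -4 / 51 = -0.08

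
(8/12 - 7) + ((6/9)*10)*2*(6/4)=41/3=13.67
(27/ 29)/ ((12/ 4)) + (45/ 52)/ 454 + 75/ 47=61394919/ 32177704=1.91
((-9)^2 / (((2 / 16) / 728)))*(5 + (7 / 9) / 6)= 2419872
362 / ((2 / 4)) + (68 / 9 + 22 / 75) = 164666 / 225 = 731.85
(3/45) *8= 8/15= 0.53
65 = 65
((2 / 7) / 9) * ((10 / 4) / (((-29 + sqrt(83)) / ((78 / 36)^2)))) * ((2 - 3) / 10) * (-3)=-4901 / 1146096 - 169 * sqrt(83) / 1146096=-0.01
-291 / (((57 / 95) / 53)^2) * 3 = -6811825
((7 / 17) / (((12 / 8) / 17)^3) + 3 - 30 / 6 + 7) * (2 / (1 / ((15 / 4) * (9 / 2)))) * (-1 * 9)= -734355 / 4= -183588.75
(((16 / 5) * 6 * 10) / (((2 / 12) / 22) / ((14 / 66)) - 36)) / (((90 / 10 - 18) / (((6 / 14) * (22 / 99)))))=512 / 9063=0.06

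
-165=-165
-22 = -22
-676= -676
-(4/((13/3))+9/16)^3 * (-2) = 6.56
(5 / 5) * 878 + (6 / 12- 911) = -65 / 2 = -32.50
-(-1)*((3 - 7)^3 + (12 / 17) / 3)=-1084 / 17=-63.76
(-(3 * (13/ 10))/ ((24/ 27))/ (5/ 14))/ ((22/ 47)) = -115479/ 4400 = -26.25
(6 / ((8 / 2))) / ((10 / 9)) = 27 / 20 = 1.35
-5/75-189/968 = -3803/14520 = -0.26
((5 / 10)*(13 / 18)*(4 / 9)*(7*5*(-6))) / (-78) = 35 / 81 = 0.43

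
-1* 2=-2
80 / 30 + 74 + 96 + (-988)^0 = 173.67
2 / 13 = 0.15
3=3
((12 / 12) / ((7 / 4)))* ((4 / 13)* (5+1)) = 96 / 91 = 1.05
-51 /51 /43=-1 /43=-0.02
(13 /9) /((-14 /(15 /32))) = -65 /1344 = -0.05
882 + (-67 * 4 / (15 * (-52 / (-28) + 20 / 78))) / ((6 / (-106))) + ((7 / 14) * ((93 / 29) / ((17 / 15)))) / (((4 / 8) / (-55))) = 3736598207 / 4266915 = 875.71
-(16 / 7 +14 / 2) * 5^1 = -325 / 7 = -46.43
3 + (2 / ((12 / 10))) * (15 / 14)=67 / 14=4.79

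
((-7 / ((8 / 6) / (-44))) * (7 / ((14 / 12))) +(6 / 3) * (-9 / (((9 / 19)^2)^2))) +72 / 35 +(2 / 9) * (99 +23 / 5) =5376244 / 5103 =1053.55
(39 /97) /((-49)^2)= 39 /232897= 0.00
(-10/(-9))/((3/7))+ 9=313/27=11.59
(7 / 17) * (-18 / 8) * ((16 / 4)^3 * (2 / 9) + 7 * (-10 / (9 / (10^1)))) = 1001 / 17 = 58.88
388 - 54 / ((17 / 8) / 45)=-12844 / 17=-755.53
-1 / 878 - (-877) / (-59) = -770065 / 51802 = -14.87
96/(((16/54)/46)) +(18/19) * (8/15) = 1415928/95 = 14904.51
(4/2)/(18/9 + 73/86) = 0.70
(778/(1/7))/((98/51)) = 19839/7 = 2834.14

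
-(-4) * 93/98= 186/49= 3.80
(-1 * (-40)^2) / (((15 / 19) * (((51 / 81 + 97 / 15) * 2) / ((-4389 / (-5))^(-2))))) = -10000 / 53959829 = -0.00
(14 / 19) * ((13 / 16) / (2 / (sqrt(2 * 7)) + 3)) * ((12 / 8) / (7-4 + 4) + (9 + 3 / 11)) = 398853 / 203984-18993 * sqrt(14) / 203984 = 1.61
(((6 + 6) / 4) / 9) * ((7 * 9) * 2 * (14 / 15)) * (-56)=-10976 / 5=-2195.20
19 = 19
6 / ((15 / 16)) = 32 / 5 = 6.40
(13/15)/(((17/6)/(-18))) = -468/85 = -5.51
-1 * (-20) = 20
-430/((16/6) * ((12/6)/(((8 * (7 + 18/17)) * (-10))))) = 883650/17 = 51979.41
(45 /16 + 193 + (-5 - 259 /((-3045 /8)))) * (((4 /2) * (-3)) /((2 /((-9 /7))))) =11995119 /16240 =738.62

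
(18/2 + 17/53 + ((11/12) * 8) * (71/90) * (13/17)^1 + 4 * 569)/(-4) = -278513099/486540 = -572.44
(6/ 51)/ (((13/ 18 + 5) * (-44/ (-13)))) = 117/ 19261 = 0.01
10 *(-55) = -550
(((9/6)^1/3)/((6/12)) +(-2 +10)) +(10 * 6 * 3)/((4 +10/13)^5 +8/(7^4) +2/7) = 1108861048417/122216255943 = 9.07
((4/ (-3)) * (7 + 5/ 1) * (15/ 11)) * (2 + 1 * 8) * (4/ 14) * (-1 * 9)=43200/ 77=561.04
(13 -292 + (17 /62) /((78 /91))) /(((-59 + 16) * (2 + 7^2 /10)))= 518345 /551862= 0.94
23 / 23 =1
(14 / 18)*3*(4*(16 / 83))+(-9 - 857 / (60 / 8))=-50409 / 415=-121.47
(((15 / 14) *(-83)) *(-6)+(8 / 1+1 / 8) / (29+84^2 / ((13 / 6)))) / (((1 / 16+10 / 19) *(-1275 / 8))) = -77597237584 / 13647444195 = -5.69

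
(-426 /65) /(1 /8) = -3408 /65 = -52.43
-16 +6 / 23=-362 / 23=-15.74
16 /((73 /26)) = 416 /73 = 5.70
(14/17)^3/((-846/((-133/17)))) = 182476/35329383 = 0.01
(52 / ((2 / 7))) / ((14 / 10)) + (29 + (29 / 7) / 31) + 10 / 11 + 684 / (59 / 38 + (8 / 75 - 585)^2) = 27935422010654254 / 174547589660059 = 160.04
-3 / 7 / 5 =-3 / 35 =-0.09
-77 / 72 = -1.07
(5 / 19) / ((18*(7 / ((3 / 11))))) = 5 / 8778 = 0.00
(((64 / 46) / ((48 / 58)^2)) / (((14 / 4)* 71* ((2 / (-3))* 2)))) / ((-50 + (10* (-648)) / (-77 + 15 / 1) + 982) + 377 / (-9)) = -2697 / 437532956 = -0.00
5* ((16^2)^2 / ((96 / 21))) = 71680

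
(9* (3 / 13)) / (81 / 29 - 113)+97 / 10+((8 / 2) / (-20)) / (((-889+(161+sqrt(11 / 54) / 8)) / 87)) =2088* sqrt(66) / 9158123465+217222954211431 / 22382453748460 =9.71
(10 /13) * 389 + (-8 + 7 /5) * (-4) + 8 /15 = 63602 /195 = 326.16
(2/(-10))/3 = -1/15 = -0.07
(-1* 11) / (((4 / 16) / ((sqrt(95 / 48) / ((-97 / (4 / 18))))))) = 22* sqrt(285) / 2619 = 0.14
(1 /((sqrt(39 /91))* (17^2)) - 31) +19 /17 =-508 /17 +sqrt(21) /867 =-29.88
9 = 9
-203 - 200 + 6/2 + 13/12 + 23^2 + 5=135.08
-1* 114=-114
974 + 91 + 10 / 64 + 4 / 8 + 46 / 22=375847 / 352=1067.75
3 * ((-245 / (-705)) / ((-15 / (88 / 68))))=-1078 / 11985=-0.09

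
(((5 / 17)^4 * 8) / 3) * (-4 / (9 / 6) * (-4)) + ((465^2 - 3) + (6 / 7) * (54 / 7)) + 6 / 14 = 7964320421647 / 36832761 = 216229.25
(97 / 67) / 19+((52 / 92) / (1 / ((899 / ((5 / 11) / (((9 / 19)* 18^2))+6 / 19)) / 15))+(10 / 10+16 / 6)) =9386362366054 / 85316517285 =110.02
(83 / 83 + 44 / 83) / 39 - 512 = -1657217 / 3237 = -511.96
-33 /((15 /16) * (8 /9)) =-198 /5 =-39.60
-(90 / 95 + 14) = -284 / 19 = -14.95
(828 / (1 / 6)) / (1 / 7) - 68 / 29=1008436 / 29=34773.66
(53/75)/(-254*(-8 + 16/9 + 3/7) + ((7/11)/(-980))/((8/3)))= 55968/116549695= 0.00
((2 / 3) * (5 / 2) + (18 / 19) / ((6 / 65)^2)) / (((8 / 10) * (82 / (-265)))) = -17046125 / 37392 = -455.88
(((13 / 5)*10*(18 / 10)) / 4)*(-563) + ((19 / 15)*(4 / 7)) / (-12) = -4149911 / 630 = -6587.16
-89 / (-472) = 89 / 472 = 0.19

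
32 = 32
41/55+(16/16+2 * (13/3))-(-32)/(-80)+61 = 11717/165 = 71.01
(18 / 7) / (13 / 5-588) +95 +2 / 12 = 11698679 / 122934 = 95.16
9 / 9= 1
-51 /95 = -0.54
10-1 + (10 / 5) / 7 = 65 / 7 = 9.29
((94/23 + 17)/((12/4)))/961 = 485/66309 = 0.01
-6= -6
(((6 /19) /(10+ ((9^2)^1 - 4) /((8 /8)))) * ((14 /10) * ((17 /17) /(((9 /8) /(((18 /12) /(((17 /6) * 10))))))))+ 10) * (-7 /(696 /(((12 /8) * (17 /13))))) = -8196321 /41545400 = -0.20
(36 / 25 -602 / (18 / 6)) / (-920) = 7471 / 34500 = 0.22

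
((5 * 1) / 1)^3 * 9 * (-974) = -1095750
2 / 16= 1 / 8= 0.12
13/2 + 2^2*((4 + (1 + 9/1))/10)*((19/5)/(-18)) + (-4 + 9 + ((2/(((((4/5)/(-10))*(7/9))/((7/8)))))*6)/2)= -74.06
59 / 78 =0.76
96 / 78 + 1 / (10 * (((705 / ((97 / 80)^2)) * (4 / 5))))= 577658317 / 469248000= 1.23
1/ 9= 0.11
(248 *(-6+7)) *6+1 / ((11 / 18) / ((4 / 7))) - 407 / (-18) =2095003 / 1386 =1511.55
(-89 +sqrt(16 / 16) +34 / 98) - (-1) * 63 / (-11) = -50332 / 539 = -93.38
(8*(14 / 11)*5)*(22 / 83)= 1120 / 83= 13.49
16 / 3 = 5.33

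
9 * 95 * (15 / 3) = 4275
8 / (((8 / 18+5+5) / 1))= 36 / 47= 0.77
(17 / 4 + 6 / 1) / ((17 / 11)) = 6.63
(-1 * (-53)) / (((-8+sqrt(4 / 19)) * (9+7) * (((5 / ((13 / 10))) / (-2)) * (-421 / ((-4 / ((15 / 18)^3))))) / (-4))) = -1885104 / 132878125 - 24804 * sqrt(19) / 132878125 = -0.02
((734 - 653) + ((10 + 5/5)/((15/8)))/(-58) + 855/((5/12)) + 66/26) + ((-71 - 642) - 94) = 7512313/5655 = 1328.44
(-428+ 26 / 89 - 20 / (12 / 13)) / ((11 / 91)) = -10918453 / 2937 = -3717.55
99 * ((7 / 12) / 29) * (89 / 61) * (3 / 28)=8811 / 28304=0.31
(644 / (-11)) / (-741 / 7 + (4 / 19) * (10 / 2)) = 85652 / 153329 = 0.56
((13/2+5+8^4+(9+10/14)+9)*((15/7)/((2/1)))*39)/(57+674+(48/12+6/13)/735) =6589770525/27939052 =235.86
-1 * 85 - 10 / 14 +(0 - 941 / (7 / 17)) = -2371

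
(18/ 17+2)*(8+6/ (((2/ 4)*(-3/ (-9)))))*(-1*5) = -11440/ 17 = -672.94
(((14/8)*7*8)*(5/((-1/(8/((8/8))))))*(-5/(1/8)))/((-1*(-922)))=78400/461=170.07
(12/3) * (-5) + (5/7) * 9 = -95/7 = -13.57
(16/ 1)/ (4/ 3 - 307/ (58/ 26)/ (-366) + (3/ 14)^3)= 232998528/ 25035485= 9.31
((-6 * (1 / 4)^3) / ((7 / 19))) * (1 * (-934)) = 26619 / 112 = 237.67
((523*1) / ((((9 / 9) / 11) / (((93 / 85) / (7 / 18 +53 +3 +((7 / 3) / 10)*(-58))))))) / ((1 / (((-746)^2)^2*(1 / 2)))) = 1491334764827844816 / 65569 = 22744509826714.53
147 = 147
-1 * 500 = -500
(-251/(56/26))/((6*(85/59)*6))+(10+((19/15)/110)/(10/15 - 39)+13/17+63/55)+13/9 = 2006458261/180642000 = 11.11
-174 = -174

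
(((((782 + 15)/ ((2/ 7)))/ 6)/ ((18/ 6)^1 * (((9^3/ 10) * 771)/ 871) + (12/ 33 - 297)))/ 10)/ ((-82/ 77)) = 4115834723/ 9714818472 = 0.42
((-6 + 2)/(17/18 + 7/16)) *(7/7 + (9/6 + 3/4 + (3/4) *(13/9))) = -2496/199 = -12.54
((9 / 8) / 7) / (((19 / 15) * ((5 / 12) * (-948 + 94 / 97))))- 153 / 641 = -3743636013 / 15663022172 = -0.24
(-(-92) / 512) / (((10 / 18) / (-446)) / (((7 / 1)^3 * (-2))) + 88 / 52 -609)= -205831899 / 695670512480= -0.00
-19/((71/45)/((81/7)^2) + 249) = -5609655/73519484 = -0.08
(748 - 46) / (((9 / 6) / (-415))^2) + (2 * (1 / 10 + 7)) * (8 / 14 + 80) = 1880737044 / 35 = 53735344.11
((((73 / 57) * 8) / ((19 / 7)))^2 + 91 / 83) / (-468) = -1493807651 / 45559700316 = -0.03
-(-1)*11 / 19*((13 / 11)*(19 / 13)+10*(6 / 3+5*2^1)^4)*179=408295241 / 19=21489223.21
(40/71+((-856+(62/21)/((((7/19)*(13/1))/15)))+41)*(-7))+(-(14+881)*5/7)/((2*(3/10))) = 88684240/19383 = 4575.36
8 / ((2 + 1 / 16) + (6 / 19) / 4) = 2432 / 651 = 3.74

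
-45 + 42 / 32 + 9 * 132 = 18309 / 16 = 1144.31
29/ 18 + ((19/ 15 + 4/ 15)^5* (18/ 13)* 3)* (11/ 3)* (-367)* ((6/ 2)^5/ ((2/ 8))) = -33674636453411/ 731250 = -46050784.89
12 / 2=6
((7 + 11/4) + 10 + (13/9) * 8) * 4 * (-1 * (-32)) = 36064/9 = 4007.11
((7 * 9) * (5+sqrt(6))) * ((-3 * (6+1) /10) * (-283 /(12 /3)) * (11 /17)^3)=498338379 * sqrt(6) /196520+498338379 /39304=18890.53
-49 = -49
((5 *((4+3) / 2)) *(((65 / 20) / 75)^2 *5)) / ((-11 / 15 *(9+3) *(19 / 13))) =-15379 / 1203840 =-0.01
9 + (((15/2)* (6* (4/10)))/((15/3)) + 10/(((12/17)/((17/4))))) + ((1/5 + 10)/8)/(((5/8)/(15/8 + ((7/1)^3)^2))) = 36012089/150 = 240080.59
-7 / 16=-0.44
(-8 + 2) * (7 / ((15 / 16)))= -224 / 5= -44.80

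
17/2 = 8.50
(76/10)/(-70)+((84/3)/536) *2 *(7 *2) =15877/11725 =1.35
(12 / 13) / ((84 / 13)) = 1 / 7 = 0.14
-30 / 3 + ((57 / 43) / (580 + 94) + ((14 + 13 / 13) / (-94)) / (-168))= -762583761 / 76280624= -10.00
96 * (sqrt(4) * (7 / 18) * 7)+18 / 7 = 11030 / 21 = 525.24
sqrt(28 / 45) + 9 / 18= 1.29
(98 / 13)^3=941192 / 2197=428.40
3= 3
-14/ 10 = -1.40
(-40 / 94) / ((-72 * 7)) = 5 / 5922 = 0.00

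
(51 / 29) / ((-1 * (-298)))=51 / 8642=0.01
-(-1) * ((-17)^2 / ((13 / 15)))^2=18792225 / 169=111196.60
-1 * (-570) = 570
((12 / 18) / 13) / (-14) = -1 / 273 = -0.00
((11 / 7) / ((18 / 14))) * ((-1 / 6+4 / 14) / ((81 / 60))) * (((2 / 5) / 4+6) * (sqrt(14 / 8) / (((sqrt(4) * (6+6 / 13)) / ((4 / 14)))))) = 43615 * sqrt(7) / 6001128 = 0.02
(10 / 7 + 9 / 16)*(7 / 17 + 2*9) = 69799 / 1904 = 36.66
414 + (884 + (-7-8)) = 1283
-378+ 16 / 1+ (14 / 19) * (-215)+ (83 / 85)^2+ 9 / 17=-518.94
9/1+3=12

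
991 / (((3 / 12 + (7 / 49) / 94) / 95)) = 123894820 / 331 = 374304.59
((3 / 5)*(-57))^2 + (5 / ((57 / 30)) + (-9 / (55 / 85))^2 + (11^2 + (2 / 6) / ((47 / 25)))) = 12049895194 / 8103975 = 1486.91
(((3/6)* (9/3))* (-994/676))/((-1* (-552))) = -497/124384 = -0.00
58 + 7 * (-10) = -12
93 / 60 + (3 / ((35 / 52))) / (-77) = 3217 / 2156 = 1.49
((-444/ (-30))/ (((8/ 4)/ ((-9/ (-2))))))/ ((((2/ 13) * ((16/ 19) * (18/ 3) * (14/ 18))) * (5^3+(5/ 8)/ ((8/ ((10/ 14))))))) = 9139/ 20750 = 0.44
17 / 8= 2.12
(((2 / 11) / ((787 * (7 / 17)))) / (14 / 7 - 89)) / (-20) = 17 / 52721130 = 0.00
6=6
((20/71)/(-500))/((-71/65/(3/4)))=39/100820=0.00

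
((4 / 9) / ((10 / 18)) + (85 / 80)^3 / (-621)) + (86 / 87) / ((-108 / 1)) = 872913853 / 1106472960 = 0.79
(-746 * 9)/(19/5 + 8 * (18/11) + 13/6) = -2215620/6289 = -352.30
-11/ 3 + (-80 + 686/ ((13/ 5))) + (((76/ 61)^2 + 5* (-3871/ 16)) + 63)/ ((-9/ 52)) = 11835643903/ 1741428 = 6796.52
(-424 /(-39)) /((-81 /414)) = -19504 /351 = -55.57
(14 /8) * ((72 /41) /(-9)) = -14 /41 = -0.34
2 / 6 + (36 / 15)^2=457 / 75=6.09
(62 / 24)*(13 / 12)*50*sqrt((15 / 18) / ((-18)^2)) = 10075*sqrt(30) / 7776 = 7.10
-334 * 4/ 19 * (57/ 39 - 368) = 6366040/ 247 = 25773.44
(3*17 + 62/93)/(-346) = -155/1038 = -0.15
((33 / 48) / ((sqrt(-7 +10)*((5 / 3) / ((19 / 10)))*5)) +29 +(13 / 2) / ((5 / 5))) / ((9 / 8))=209*sqrt(3) / 4500 +284 / 9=31.64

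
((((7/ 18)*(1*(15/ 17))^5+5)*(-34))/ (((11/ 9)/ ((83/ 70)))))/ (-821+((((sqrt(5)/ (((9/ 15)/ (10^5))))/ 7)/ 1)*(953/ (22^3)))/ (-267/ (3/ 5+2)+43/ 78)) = 0.20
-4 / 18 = -2 / 9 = -0.22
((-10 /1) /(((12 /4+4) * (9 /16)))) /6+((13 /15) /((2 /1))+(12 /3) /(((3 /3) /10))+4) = 83179 /1890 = 44.01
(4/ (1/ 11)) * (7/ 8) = 77/ 2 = 38.50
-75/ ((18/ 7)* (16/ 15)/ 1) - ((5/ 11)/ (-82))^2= -177976075/ 6508832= -27.34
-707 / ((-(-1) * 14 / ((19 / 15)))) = -63.97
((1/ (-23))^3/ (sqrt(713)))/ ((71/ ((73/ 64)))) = -73*sqrt(713)/ 39419522624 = -0.00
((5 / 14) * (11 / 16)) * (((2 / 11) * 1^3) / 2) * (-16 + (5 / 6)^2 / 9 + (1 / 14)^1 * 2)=-178945 / 508032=-0.35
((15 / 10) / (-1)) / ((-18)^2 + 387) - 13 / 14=-0.93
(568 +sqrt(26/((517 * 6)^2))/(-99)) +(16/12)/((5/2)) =8528/15 - sqrt(26)/307098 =568.53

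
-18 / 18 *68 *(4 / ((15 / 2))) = -544 / 15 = -36.27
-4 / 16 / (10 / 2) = -1 / 20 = -0.05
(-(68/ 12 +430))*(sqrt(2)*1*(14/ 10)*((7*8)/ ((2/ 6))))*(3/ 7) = -219576*sqrt(2)/ 5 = -62105.47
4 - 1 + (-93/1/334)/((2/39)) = -1623/668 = -2.43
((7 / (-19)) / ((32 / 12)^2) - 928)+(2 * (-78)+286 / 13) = -1291455 / 1216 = -1062.05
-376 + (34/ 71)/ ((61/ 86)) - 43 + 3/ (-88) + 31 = -147633345/ 381128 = -387.36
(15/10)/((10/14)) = 21/10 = 2.10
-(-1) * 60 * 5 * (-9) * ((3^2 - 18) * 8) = 194400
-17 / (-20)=17 / 20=0.85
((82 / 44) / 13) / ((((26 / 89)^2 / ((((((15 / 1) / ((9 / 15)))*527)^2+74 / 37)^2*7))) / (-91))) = -43588283853544651715571 / 1352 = -32239854921260837067.73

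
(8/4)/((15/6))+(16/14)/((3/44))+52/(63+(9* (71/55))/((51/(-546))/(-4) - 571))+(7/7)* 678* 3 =4925165151794/2399724705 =2052.39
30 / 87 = 10 / 29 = 0.34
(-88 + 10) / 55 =-78 / 55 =-1.42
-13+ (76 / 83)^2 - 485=-3424946 / 6889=-497.16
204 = 204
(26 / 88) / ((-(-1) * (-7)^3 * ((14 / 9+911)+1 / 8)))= -234 / 247935149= -0.00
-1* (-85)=85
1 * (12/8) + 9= 21/2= 10.50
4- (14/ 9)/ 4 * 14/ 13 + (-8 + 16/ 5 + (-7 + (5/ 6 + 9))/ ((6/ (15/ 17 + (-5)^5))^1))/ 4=-1714931/ 4680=-366.44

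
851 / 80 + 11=1731 / 80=21.64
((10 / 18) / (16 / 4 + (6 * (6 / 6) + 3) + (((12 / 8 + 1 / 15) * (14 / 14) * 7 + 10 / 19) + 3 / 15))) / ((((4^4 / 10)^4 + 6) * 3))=11875 / 680090728401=0.00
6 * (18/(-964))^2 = 243/116162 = 0.00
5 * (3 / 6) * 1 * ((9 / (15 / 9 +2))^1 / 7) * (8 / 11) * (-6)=-3240 / 847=-3.83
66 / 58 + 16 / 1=497 / 29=17.14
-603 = -603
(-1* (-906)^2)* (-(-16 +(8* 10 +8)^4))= 49225140918720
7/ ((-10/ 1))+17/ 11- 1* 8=-787/ 110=-7.15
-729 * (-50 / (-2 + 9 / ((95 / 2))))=-1731375 / 86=-20132.27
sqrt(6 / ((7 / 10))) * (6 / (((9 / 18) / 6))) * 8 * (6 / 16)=432 * sqrt(105) / 7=632.38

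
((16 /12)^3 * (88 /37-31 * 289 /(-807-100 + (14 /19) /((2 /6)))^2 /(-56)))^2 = 1676147682008422455928384 /52728643510985957285169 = 31.79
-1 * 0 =0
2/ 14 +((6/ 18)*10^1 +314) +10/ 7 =6697/ 21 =318.90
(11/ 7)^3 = 1331/ 343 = 3.88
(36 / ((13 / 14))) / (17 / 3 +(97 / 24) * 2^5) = 0.29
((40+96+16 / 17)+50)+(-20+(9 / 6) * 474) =14925 / 17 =877.94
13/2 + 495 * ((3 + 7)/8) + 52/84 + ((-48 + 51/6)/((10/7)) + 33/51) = 1068976/1785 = 598.87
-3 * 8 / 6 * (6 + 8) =-56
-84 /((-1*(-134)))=-42 /67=-0.63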